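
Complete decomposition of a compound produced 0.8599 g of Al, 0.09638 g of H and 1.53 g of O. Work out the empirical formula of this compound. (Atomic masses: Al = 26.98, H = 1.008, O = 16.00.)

AlH3O3

Moles — Al: 0.8599 / 26.98 = 0.03187 mol; H: 0.09638 / 1.008 = 0.09562 mol; O: 1.53 / 16.00 = 0.09563 mol
Smallest is Al at 0.03187 mol; normalising gives Al 1.000, H 3.000, O 3.000
≈ 1:3:3 → AlH3O3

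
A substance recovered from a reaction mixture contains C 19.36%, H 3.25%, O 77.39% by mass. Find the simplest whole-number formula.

Assume 100 g: 19.36 g C, 3.25 g H, 77.39 g O.
Moles — C: 19.36 / 12.01 = 1.612 mol; H: 3.25 / 1.008 = 3.224 mol; O: 77.39 / 16.00 = 4.837 mol
Ratios (÷ 1.612): C 1.000, H 2.000, O 3.001
≈ 1:2:3 → CH2O3

CH2O3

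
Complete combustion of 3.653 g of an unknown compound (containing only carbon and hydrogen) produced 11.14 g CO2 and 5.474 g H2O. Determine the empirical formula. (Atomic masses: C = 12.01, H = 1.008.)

mol C = 11.14 / 44.01 = 0.2531; mass C = 0.2531 × 12.01 = 3.040 g
mol H = 2 × (5.474 / 18.02) = 0.6075; mass H = 0.6075 × 1.008 = 0.6124 g
Divide by the smallest (0.2531 mol C): C 1.000, H 2.400
Multiply by 5: C 5.00, H 12.00 → C5H12

C5H12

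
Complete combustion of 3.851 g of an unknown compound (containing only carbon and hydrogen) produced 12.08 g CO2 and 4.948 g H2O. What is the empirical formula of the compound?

CH2

mol C = 12.08 / 44.01 = 0.2745; mass C = 0.2745 × 12.01 = 3.297 g
mol H = 2 × (4.948 / 18.02) = 0.5492; mass H = 0.5492 × 1.008 = 0.5536 g
Smallest is C at 0.2745 mol; normalising gives C 1.000, H 2.001
≈ 1:2 → CH2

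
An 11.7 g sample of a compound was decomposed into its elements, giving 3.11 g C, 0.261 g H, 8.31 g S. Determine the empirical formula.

n(C) = 3.11/12.01 = 0.259, n(H) = 0.261/1.008 = 0.2589, n(S) = 8.31/32.07 = 0.2591
Divide by the smallest (0.2589 mol H): C 1.000, H 1.000, S 1.001
Ratio ≈ 1:1:1, so the empirical formula is CHS

CHS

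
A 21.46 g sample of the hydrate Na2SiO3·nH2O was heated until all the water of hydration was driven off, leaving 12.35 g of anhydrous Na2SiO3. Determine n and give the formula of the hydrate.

Mass of water lost = 21.46 − 12.35 = 9.11 g → 9.11 / 18.02 = 0.5055 mol H2O
Molar mass of Na2SiO3 = 122.07 g/mol → mol Na2SiO3 = 12.35 / 122.07 = 0.1012
n = 0.5055 / 0.1012 = 5.00 ≈ 5 → Na2SiO3·5H2O

Na2SiO3·5H2O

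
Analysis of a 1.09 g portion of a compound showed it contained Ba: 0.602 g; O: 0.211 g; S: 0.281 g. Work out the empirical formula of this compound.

BaO3S2

Ba: 0.602 g ÷ 137.33 g/mol = 0.004384 mol
O: 0.211 g ÷ 16.00 g/mol = 0.01319 mol
S: 0.281 g ÷ 32.07 g/mol = 0.008762 mol
Smallest is Ba at 0.004384 mol; normalising gives Ba 1.000, O 3.008, S 1.999
Ratio ≈ 1:3:2, so the empirical formula is BaO3S2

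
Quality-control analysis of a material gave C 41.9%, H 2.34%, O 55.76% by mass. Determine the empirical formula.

C3H2O3

Assume 100 g: 41.9 g C, 2.34 g H, 55.76 g O.
Moles — C: 41.9 / 12.01 = 3.489 mol; H: 2.34 / 1.008 = 2.321 mol; O: 55.76 / 16.00 = 3.485 mol
Ratios (÷ 2.321): C 1.503, H 1.000, O 1.501
Multiply by 2: C 3.01, H 2.00, O 3.00 → C3H2O3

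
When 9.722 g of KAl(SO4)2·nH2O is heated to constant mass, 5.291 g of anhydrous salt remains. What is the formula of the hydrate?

Mass of water lost = 9.722 − 5.291 = 4.431 g → 4.431 / 18.02 = 0.2459 mol H2O
Molar mass of KAl(SO4)2 = 258.22 g/mol → mol KAl(SO4)2 = 5.291 / 258.22 = 0.02049
n = 0.2459 / 0.02049 = 12.00 ≈ 12 → KAl(SO4)2·12H2O

KAl(SO4)2·12H2O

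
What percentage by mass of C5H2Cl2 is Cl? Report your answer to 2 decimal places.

Molar mass = 5(12.01) + 2(1.008) + 2(35.45) = 132.966 g/mol
Mass of Cl per mole = 2 × 35.45 = 70.900 g
% Cl = 70.900 / 132.966 × 100 = 53.32%

53.32%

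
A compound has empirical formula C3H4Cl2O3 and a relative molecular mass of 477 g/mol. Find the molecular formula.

Empirical-formula mass = 158.96 g/mol
n = 477 / 158.96 = 3.00 ≈ 3
Molecular formula = (C3H4Cl2O3)3 = C9H12Cl6O9

C9H12Cl6O9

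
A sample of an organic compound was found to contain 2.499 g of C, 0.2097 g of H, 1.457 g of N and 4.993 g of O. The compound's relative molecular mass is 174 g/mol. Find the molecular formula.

Moles — C: 2.499 / 12.01 = 0.2081 mol; H: 0.2097 / 1.008 = 0.208 mol; N: 1.457 / 14.01 = 0.104 mol; O: 4.993 / 16.00 = 0.3121 mol
Smallest is N at 0.104 mol; normalising gives C 2.001, H 2.000, N 1.000, O 3.001
Ratio ≈ 2:2:1:3, so the empirical formula is C2H2NO3
Empirical-formula mass = 88.05 g/mol
n = 174 / 88.05 = 1.98 ≈ 2
Molecular formula = (C2H2NO3)×2 = C4H4N2O6

C4H4N2O6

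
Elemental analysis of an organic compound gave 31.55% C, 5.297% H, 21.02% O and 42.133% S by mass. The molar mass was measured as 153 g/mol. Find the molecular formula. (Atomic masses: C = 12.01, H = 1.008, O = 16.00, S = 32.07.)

Assume 100 g: 31.55 g C, 5.297 g H, 21.02 g O, 42.133 g S.
C: 31.55 g ÷ 12.01 g/mol = 2.627 mol
H: 5.297 g ÷ 1.008 g/mol = 5.255 mol
O: 21.02 g ÷ 16.00 g/mol = 1.314 mol
S: 42.133 g ÷ 32.07 g/mol = 1.314 mol
Ratios (÷ 1.314): C 2.000, H 4.000, O 1.000, S 1.000
≈ 2:4:1:1 → C2H4OS
Empirical-formula mass = 76.12 g/mol
n = 153 / 76.12 = 2.01 ≈ 2
Molecular formula = (C2H4OS)×2 = C4H8O2S2

C4H8O2S2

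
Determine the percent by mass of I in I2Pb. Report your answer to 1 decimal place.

55.1%

Molar mass = 2(126.90) + 1(207.2) = 461.000 g/mol
Mass of I per mole = 2 × 126.90 = 253.800 g
% I = 253.800 / 461.000 × 100 = 55.1%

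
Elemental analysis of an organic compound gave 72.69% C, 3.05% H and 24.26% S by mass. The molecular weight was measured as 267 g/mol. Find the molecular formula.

Assume 100 g: 72.69 g C, 3.05 g H, 24.26 g S.
n(C) = 72.69/12.01 = 6.052, n(H) = 3.05/1.008 = 3.026, n(S) = 24.26/32.07 = 0.7565
Ratios (÷ 0.7565): C 8.001, H 4.000, S 1.000
≈ 8:4:1 → C8H4S
Empirical-formula mass = 132.18 g/mol
n = 267 / 132.18 = 2.02 ≈ 2
Molecular formula = (C8H4S)×2 = C16H8S2

C16H8S2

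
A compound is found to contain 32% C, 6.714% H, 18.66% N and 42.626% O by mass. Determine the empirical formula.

C2H5NO2

Assume 100 g: 32 g C, 6.714 g H, 18.66 g N, 42.626 g O.
C: 32 g ÷ 12.01 g/mol = 2.664 mol
H: 6.714 g ÷ 1.008 g/mol = 6.661 mol
N: 18.66 g ÷ 14.01 g/mol = 1.332 mol
O: 42.626 g ÷ 16.00 g/mol = 2.664 mol
Ratios (÷ 1.332): C 2.000, H 5.001, N 1.000, O 2.000
Ratio ≈ 2:5:1:2, so the empirical formula is C2H5NO2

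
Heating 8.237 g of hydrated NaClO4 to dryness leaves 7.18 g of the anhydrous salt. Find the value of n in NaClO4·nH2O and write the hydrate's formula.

Mass of water lost = 8.237 − 7.18 = 1.057 g → 1.057 / 18.02 = 0.05866 mol H2O
Molar mass of NaClO4 = 122.44 g/mol → mol NaClO4 = 7.18 / 122.44 = 0.05864
n = 0.05866 / 0.05864 = 1.00 ≈ 1 → NaClO4·H2O

NaClO4·H2O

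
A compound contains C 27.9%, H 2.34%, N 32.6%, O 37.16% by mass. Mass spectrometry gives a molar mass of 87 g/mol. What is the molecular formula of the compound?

C2H2N2O2

Assume 100 g: 27.9 g C, 2.34 g H, 32.6 g N, 37.16 g O.
C: 27.9 g ÷ 12.01 g/mol = 2.323 mol
H: 2.34 g ÷ 1.008 g/mol = 2.321 mol
N: 32.6 g ÷ 14.01 g/mol = 2.327 mol
O: 37.16 g ÷ 16.00 g/mol = 2.322 mol
Smallest is H at 2.321 mol; normalising gives C 1.001, H 1.000, N 1.002, O 1.000
Ratio ≈ 1:1:1:1, so the empirical formula is CHNO
Empirical-formula mass = 43.03 g/mol
n = 87 / 43.03 = 2.02 ≈ 2
Molecular formula = (CHNO)×2 = C2H2N2O2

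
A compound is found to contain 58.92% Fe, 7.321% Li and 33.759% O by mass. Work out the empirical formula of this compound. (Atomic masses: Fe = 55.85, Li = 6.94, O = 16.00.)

FeLiO2

Assume 100 g: 58.92 g Fe, 7.321 g Li, 33.759 g O.
Fe: 58.92 g ÷ 55.85 g/mol = 1.055 mol
Li: 7.321 g ÷ 6.94 g/mol = 1.055 mol
O: 33.759 g ÷ 16.00 g/mol = 2.11 mol
Ratios (÷ 1.055): Fe 1.000, Li 1.000, O 2.000
→ FeLiO2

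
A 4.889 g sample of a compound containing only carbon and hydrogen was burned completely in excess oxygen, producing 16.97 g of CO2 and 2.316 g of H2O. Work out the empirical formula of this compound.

C3H2

mol C = 16.97 / 44.01 = 0.3856; mass C = 0.3856 × 12.01 = 4.631 g
mol H = 2 × (2.316 / 18.02) = 0.2570; mass H = 0.2570 × 1.008 = 0.2591 g
Divide by the smallest (0.257 mol H): C 1.500, H 1.000
Multiply by 2: C 3.00, H 2.00 → C3H2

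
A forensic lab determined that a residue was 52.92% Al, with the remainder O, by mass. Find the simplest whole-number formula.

Assume 100 g: 52.92 g Al, 47.08 g O.
Al: 52.92 g ÷ 26.98 g/mol = 1.961 mol
O: 47.08 g ÷ 16.00 g/mol = 2.942 mol
Smallest is Al at 1.961 mol; normalising gives Al 1.000, O 1.500
Scaling by 2: Al 2.00, O 3.00 → Al2O3

Al2O3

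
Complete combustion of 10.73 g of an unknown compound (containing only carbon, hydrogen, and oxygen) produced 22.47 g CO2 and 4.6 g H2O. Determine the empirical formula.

C2H2O

mol C = 22.47 / 44.01 = 0.5106; mass C = 0.5106 × 12.01 = 6.132 g
mol H = 2 × (4.6 / 18.02) = 0.5105; mass H = 0.5105 × 1.008 = 0.5146 g
mass O = 10.73 − (6.647) = 4.083 g → mol O = 0.2552
Ratios (÷ 0.2552): C 2.001, H 2.000, O 1.000
Ratio ≈ 2:2:1, so the empirical formula is C2H2O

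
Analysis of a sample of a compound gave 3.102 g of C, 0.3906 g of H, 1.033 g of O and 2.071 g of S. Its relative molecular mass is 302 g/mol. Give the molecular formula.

n(C) = 3.102/12.01 = 0.2583, n(H) = 0.3906/1.008 = 0.3875, n(O) = 1.033/16.00 = 0.06456, n(S) = 2.071/32.07 = 0.06458
Divide by the smallest (0.06456 mol O): C 4.001, H 6.002, O 1.000, S 1.000
≈ 4:6:1:1 → C4H6OS
Empirical-formula mass = 102.16 g/mol
n = 302 / 102.16 = 2.96 ≈ 3
Molecular formula = (C4H6OS)×3 = C12H18O3S3

C12H18O3S3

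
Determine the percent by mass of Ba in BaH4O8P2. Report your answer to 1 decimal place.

41.5%

Molar mass = 1(137.33) + 4(1.008) + 8(16.00) + 2(30.97) = 331.302 g/mol
Mass of Ba per mole = 1 × 137.33 = 137.330 g
% Ba = 137.330 / 331.302 × 100 = 41.5%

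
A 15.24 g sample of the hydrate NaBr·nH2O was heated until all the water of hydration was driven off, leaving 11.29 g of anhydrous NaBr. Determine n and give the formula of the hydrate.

Mass of water lost = 15.24 − 11.29 = 3.95 g → 3.95 / 18.02 = 0.2192 mol H2O
Molar mass of NaBr = 102.89 g/mol → mol NaBr = 11.29 / 102.89 = 0.1097
n = 0.2192 / 0.1097 = 2.00 ≈ 2 → NaBr·2H2O

NaBr·2H2O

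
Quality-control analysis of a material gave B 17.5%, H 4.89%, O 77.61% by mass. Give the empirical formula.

BH3O3

Assume 100 g: 17.5 g B, 4.89 g H, 77.61 g O.
Moles — B: 17.5 / 10.81 = 1.619 mol; H: 4.89 / 1.008 = 4.851 mol; O: 77.61 / 16.00 = 4.851 mol
Divide by the smallest (1.619 mol B): B 1.000, H 2.997, O 2.996
≈ 1:3:3 → BH3O3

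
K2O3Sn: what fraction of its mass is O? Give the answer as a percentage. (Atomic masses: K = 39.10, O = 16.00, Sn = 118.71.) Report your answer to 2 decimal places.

Molar mass = 2(39.10) + 3(16.00) + 1(118.71) = 244.910 g/mol
Mass of O per mole = 3 × 16.00 = 48.000 g
% O = 48.000 / 244.910 × 100 = 19.60%

19.60%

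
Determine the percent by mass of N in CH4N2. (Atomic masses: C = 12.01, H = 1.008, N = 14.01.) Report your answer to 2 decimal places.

Molar mass = 1(12.01) + 4(1.008) + 2(14.01) = 44.062 g/mol
Mass of N per mole = 2 × 14.01 = 28.020 g
% N = 28.020 / 44.062 × 100 = 63.59%

63.59%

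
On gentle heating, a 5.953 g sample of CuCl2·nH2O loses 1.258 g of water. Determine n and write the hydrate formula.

CuCl2·2H2O

Mass of anhydrous CuCl2 = 5.953 − 1.258 = 4.695 g
mol H2O = 1.258 / 18.02 = 0.06981
Molar mass of CuCl2 = 134.45 g/mol → mol CuCl2 = 4.695 / 134.45 = 0.03492
n = 0.06981 / 0.03492 = 2.00 ≈ 2 → CuCl2·2H2O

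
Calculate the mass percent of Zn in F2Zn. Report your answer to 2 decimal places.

63.24%

Molar mass = 2(19.00) + 1(65.38) = 103.380 g/mol
Mass of Zn per mole = 1 × 65.38 = 65.380 g
% Zn = 65.380 / 103.380 × 100 = 63.24%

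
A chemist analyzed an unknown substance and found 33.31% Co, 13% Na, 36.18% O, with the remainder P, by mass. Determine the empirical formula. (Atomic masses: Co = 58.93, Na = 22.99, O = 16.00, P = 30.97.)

CoNaO4P

Assume 100 g: 33.31 g Co, 13 g Na, 36.18 g O, 17.51 g P.
n(Co) = 33.31/58.93 = 0.5652, n(Na) = 13/22.99 = 0.5655, n(O) = 36.18/16.00 = 2.261, n(P) = 17.51/30.97 = 0.5654
Divide by the smallest (0.5652 mol Co): Co 1.000, Na 1.000, O 4.000, P 1.000
≈ 1:1:4:1 → CoNaO4P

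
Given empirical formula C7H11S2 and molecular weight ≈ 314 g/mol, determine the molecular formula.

Empirical-formula mass = 159.30 g/mol
n = 314 / 159.30 = 1.97 ≈ 2
Molecular formula = (C7H11S2)2 = C14H22S4

C14H22S4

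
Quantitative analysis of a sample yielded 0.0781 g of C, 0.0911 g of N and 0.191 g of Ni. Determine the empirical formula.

C2N2Ni

n(C) = 0.0781/12.01 = 0.006503, n(N) = 0.0911/14.01 = 0.006502, n(Ni) = 0.191/58.69 = 0.003254
Divide by the smallest (0.003254 mol Ni): C 1.998, N 1.998, Ni 1.000
Ratio ≈ 2:2:1, so the empirical formula is C2N2Ni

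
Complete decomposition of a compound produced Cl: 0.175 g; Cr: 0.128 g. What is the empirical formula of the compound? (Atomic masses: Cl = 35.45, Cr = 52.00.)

Cl2Cr

Cl: 0.175 g ÷ 35.45 g/mol = 0.004937 mol
Cr: 0.128 g ÷ 52.00 g/mol = 0.002462 mol
Ratios (÷ 0.002462): Cl 2.005, Cr 1.000
→ Cl2Cr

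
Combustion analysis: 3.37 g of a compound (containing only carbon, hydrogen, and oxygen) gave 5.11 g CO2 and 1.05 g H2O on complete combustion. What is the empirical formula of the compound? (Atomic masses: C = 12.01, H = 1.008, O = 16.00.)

CHO

mol C = 5.11 / 44.01 = 0.1161; mass C = 0.1161 × 12.01 = 1.394 g
mol H = 2 × (1.05 / 18.02) = 0.1165; mass H = 0.1165 × 1.008 = 0.1175 g
mass O = 3.37 − (1.512) = 1.858 g → mol O = 0.1161
Smallest is C at 0.1161 mol; normalising gives C 1.000, H 1.004, O 1.000
→ CHO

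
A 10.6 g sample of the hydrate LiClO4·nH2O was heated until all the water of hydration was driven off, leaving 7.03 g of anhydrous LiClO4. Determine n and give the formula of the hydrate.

LiClO4·3H2O

Mass of water lost = 10.6 − 7.03 = 3.57 g → 3.57 / 18.02 = 0.1981 mol H2O
Molar mass of LiClO4 = 106.39 g/mol → mol LiClO4 = 7.03 / 106.39 = 0.06608
n = 0.1981 / 0.06608 = 3.00 ≈ 3 → LiClO4·3H2O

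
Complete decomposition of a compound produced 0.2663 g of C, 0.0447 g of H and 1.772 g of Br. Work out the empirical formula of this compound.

C: 0.2663 g ÷ 12.01 g/mol = 0.02217 mol
H: 0.0447 g ÷ 1.008 g/mol = 0.04435 mol
Br: 1.772 g ÷ 79.90 g/mol = 0.02218 mol
Divide by the smallest (0.02217 mol C): C 1.000, H 2.000, Br 1.000
Ratio ≈ 1:2:1, so the empirical formula is CH2Br

CH2Br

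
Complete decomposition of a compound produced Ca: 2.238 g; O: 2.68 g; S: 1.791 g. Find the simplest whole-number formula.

CaO3S

n(Ca) = 2.238/40.08 = 0.05584, n(O) = 2.68/16.00 = 0.1675, n(S) = 1.791/32.07 = 0.05585
Ratios (÷ 0.05584): Ca 1.000, O 3.000, S 1.000
→ CaO3S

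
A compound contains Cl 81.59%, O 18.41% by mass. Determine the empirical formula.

Assume 100 g: 81.59 g Cl, 18.41 g O.
Moles — Cl: 81.59 / 35.45 = 2.302 mol; O: 18.41 / 16.00 = 1.151 mol
Ratios (÷ 1.151): Cl 2.000, O 1.000
→ Cl2O

Cl2O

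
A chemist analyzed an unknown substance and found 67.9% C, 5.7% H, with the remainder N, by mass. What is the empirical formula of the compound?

Assume 100 g: 67.9 g C, 5.7 g H, 26.4 g N.
C: 67.9 g ÷ 12.01 g/mol = 5.654 mol
H: 5.7 g ÷ 1.008 g/mol = 5.655 mol
N: 26.4 g ÷ 14.01 g/mol = 1.884 mol
Smallest is N at 1.884 mol; normalising gives C 3.000, H 3.001, N 1.000
Ratio ≈ 3:3:1, so the empirical formula is C3H3N

C3H3N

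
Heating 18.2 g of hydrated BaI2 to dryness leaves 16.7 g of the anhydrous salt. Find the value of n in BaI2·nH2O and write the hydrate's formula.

BaI2·2H2O

Mass of water lost = 18.2 − 16.7 = 1.5 g → 1.5 / 18.02 = 0.08324 mol H2O
Molar mass of BaI2 = 391.13 g/mol → mol BaI2 = 16.7 / 391.13 = 0.0427
n = 0.08324 / 0.0427 = 1.95 ≈ 2 → BaI2·2H2O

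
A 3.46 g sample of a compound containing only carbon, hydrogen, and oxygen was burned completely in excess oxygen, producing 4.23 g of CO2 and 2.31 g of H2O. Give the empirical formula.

C3H8O4

mol C = 4.23 / 44.01 = 0.09611; mass C = 0.09611 × 12.01 = 1.154 g
mol H = 2 × (2.31 / 18.02) = 0.2564; mass H = 0.2564 × 1.008 = 0.2584 g
mass O = 3.46 − (1.413) = 2.047 g → mol O = 0.1280
Smallest is C at 0.09611 mol; normalising gives C 1.000, H 2.667, O 1.331
×3: C 3.00, H 8.00, O 3.99 → C3H8O4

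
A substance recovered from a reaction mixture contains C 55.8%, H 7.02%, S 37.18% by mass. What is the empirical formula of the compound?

C4H6S

Assume 100 g: 55.8 g C, 7.02 g H, 37.18 g S.
n(C) = 55.8/12.01 = 4.646, n(H) = 7.02/1.008 = 6.964, n(S) = 37.18/32.07 = 1.159
Smallest is S at 1.159 mol; normalising gives C 4.008, H 6.007, S 1.000
≈ 4:6:1 → C4H6S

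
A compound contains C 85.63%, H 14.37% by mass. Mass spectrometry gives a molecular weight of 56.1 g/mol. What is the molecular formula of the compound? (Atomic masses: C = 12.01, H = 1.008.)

Assume 100 g: 85.63 g C, 14.37 g H.
Moles — C: 85.63 / 12.01 = 7.13 mol; H: 14.37 / 1.008 = 14.26 mol
Divide by the smallest (7.13 mol C): C 1.000, H 1.999
≈ 1:2 → CH2
Empirical-formula mass = 14.03 g/mol
n = 56.1 / 14.03 = 4.00 ≈ 4
Molecular formula = (CH2)×4 = C4H8

C4H8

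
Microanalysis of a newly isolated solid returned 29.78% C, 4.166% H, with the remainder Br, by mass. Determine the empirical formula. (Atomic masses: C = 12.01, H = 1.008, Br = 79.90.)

C3H5Br

Assume 100 g: 29.78 g C, 4.166 g H, 66.054 g Br.
n(C) = 29.78/12.01 = 2.48, n(H) = 4.166/1.008 = 4.133, n(Br) = 66.054/79.90 = 0.8267
Smallest is Br at 0.8267 mol; normalising gives C 2.999, H 4.999, Br 1.000
≈ 3:5:1 → C3H5Br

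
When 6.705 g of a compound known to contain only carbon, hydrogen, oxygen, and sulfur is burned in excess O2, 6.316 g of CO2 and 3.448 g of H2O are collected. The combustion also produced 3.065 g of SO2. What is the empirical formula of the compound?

C3H8O4S

mol C = 6.316 / 44.01 = 0.1435; mass C = 0.1435 × 12.01 = 1.724 g
mol H = 2 × (3.448 / 18.02) = 0.3827; mass H = 0.3827 × 1.008 = 0.3857 g
mol S = 3.065 / 64.07 = 0.04784; mass S = 1.534 g
mass O = 6.705 − (3.644) = 3.061 g → mol O = 0.1913
Divide by the smallest (0.04784 mol S): C 3.000, H 8.000, O 4.000, S 1.000
→ C3H8O4S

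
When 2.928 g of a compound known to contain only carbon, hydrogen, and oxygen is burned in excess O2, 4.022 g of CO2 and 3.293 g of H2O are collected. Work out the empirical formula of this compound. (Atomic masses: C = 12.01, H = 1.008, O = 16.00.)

CH4O

mol C = 4.022 / 44.01 = 0.09139; mass C = 0.09139 × 12.01 = 1.098 g
mol H = 2 × (3.293 / 18.02) = 0.3655; mass H = 0.3655 × 1.008 = 0.3684 g
mass O = 2.928 − (1.466) = 1.462 g → mol O = 0.09138
Divide by the smallest (0.09138 mol O): C 1.000, H 4.000, O 1.000
→ CH4O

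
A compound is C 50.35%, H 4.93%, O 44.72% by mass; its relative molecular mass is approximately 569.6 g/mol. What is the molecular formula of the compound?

Assume 100 g: 50.35 g C, 4.93 g H, 44.72 g O.
n(C) = 50.35/12.01 = 4.192, n(H) = 4.93/1.008 = 4.891, n(O) = 44.72/16.00 = 2.795
Divide by the smallest (2.795 mol O): C 1.500, H 1.750, O 1.000
Multiply by 4: C 6.00, H 7.00, O 4.00 → C6H7O4
Empirical-formula mass = 143.12 g/mol
n = 569.6 / 143.12 = 3.98 ≈ 4
Molecular formula = (C6H7O4)×4 = C24H28O16

C24H28O16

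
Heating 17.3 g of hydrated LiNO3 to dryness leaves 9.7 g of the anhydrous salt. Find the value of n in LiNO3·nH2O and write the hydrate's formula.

LiNO3·3H2O

Mass of water lost = 17.3 − 9.7 = 7.6 g → 7.6 / 18.02 = 0.4218 mol H2O
Molar mass of LiNO3 = 68.95 g/mol → mol LiNO3 = 9.7 / 68.95 = 0.1407
n = 0.4218 / 0.1407 = 3.00 ≈ 3 → LiNO3·3H2O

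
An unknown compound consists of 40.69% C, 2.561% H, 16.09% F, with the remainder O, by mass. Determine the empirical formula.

Assume 100 g: 40.69 g C, 2.561 g H, 16.09 g F, 40.659 g O.
Moles — C: 40.69 / 12.01 = 3.388 mol; H: 2.561 / 1.008 = 2.541 mol; F: 16.09 / 19.00 = 0.8468 mol; O: 40.659 / 16.00 = 2.541 mol
Ratios (÷ 0.8468): C 4.001, H 3.000, F 1.000, O 3.001
→ C4H3FO3

C4H3FO3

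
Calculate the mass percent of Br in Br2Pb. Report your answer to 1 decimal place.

43.5%

Molar mass = 2(79.90) + 1(207.2) = 367.000 g/mol
Mass of Br per mole = 2 × 79.90 = 159.800 g
% Br = 159.800 / 367.000 × 100 = 43.5%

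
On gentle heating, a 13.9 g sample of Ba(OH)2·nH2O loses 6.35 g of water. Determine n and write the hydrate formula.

Mass of anhydrous Ba(OH)2 = 13.9 − 6.35 = 7.55 g
mol H2O = 6.35 / 18.02 = 0.3524
Molar mass of Ba(OH)2 = 171.35 g/mol → mol Ba(OH)2 = 7.55 / 171.35 = 0.04406
n = 0.3524 / 0.04406 = 8.00 ≈ 8 → Ba(OH)2·8H2O

Ba(OH)2·8H2O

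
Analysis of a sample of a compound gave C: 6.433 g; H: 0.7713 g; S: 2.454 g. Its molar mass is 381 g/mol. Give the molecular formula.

Moles — C: 6.433 / 12.01 = 0.5356 mol; H: 0.7713 / 1.008 = 0.7652 mol; S: 2.454 / 32.07 = 0.07652 mol
Divide by the smallest (0.07652 mol S): C 7.000, H 10.000, S 1.000
≈ 7:10:1 → C7H10S
Empirical-formula mass = 126.22 g/mol
n = 381 / 126.22 = 3.02 ≈ 3
Molecular formula = (C7H10S)×3 = C21H30S3

C21H30S3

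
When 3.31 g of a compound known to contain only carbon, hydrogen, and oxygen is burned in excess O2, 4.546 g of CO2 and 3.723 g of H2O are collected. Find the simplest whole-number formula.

CH4O

mol C = 4.546 / 44.01 = 0.1033; mass C = 0.1033 × 12.01 = 1.241 g
mol H = 2 × (3.723 / 18.02) = 0.4132; mass H = 0.4132 × 1.008 = 0.4165 g
mass O = 3.31 − (1.657) = 1.653 g → mol O = 0.1033
Smallest is C at 0.1033 mol; normalising gives C 1.000, H 4.000, O 1.000
→ CH4O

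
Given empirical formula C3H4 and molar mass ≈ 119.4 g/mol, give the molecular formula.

C9H12

Empirical-formula mass = 40.06 g/mol
n = 119.4 / 40.06 = 2.98 ≈ 3
Molecular formula = (C3H4)3 = C9H12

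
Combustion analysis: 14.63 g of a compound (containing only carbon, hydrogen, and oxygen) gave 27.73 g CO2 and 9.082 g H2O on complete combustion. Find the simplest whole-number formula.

C5H8O3

mol C = 27.73 / 44.01 = 0.6301; mass C = 0.6301 × 12.01 = 7.567 g
mol H = 2 × (9.082 / 18.02) = 1.008; mass H = 1.008 × 1.008 = 1.016 g
mass O = 14.63 − (8.583) = 6.047 g → mol O = 0.3779
Ratios (÷ 0.3779): C 1.667, H 2.667, O 1.000
Scaling by 3: C 5.00, H 8.00, O 3.00 → C5H8O3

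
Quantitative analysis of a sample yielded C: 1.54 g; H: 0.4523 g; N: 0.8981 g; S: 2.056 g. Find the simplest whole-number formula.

C2H7NS

C: 1.54 g ÷ 12.01 g/mol = 0.1282 mol
H: 0.4523 g ÷ 1.008 g/mol = 0.4487 mol
N: 0.8981 g ÷ 14.01 g/mol = 0.0641 mol
S: 2.056 g ÷ 32.07 g/mol = 0.06411 mol
Divide by the smallest (0.0641 mol N): C 2.000, H 7.000, N 1.000, S 1.000
≈ 2:7:1:1 → C2H7NS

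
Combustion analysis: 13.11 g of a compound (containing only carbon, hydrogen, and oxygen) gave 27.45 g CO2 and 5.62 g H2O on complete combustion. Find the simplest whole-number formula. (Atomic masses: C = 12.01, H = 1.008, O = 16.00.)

mol C = 27.45 / 44.01 = 0.6237; mass C = 0.6237 × 12.01 = 7.491 g
mol H = 2 × (5.62 / 18.02) = 0.6238; mass H = 0.6238 × 1.008 = 0.6287 g
mass O = 13.11 − (8.120) = 4.990 g → mol O = 0.3119
Divide by the smallest (0.3119 mol O): C 2.000, H 2.000, O 1.000
Ratio ≈ 2:2:1, so the empirical formula is C2H2O

C2H2O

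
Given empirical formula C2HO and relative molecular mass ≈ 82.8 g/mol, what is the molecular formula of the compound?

Empirical-formula mass = 41.03 g/mol
n = 82.8 / 41.03 = 2.02 ≈ 2
Molecular formula = (C2HO)2 = C4H2O2

C4H2O2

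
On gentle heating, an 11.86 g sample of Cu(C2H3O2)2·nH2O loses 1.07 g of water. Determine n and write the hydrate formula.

Cu(C2H3O2)2·H2O

Mass of anhydrous Cu(C2H3O2)2 = 11.86 − 1.07 = 10.79 g
mol H2O = 1.07 / 18.02 = 0.05938
Molar mass of Cu(C2H3O2)2 = 181.64 g/mol → mol Cu(C2H3O2)2 = 10.79 / 181.64 = 0.0594
n = 0.05938 / 0.0594 = 1.00 ≈ 1 → Cu(C2H3O2)2·H2O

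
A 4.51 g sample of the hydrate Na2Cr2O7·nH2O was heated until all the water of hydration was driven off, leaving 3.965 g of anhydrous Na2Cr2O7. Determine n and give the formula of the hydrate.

Na2Cr2O7·2H2O

Mass of water lost = 4.51 − 3.965 = 0.545 g → 0.545 / 18.02 = 0.03024 mol H2O
Molar mass of Na2Cr2O7 = 261.98 g/mol → mol Na2Cr2O7 = 3.965 / 261.98 = 0.01513
n = 0.03024 / 0.01513 = 2.00 ≈ 2 → Na2Cr2O7·2H2O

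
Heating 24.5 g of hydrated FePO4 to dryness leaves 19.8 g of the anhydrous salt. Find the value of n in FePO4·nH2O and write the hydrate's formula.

Mass of water lost = 24.5 − 19.8 = 4.7 g → 4.7 / 18.02 = 0.2608 mol H2O
Molar mass of FePO4 = 150.82 g/mol → mol FePO4 = 19.8 / 150.82 = 0.1313
n = 0.2608 / 0.1313 = 1.99 ≈ 2 → FePO4·2H2O

FePO4·2H2O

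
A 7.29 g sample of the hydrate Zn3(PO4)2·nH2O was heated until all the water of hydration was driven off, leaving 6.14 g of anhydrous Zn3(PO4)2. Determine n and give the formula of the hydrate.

Zn3(PO4)2·4H2O

Mass of water lost = 7.29 − 6.14 = 1.15 g → 1.15 / 18.02 = 0.06382 mol H2O
Molar mass of Zn3(PO4)2 = 386.08 g/mol → mol Zn3(PO4)2 = 6.14 / 386.08 = 0.0159
n = 0.06382 / 0.0159 = 4.01 ≈ 4 → Zn3(PO4)2·4H2O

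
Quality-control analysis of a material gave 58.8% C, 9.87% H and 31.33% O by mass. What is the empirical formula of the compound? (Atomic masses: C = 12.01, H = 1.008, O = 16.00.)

Assume 100 g: 58.8 g C, 9.87 g H, 31.33 g O.
n(C) = 58.8/12.01 = 4.896, n(H) = 9.87/1.008 = 9.792, n(O) = 31.33/16.00 = 1.958
Ratios (÷ 1.958): C 2.500, H 5.001, O 1.000
×2: C 5.00, H 10.00, O 2.00 → C5H10O2

C5H10O2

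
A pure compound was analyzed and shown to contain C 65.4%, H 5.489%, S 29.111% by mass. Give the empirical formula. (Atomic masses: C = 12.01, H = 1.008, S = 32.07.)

C6H6S

Assume 100 g: 65.4 g C, 5.489 g H, 29.111 g S.
C: 65.4 g ÷ 12.01 g/mol = 5.445 mol
H: 5.489 g ÷ 1.008 g/mol = 5.445 mol
S: 29.111 g ÷ 32.07 g/mol = 0.9077 mol
Ratios (÷ 0.9077): C 5.999, H 5.999, S 1.000
→ C6H6S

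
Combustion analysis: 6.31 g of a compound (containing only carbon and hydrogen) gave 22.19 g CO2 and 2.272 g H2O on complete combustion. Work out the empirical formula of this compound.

mol C = 22.19 / 44.01 = 0.5042; mass C = 0.5042 × 12.01 = 6.055 g
mol H = 2 × (2.272 / 18.02) = 0.2522; mass H = 0.2522 × 1.008 = 0.2542 g
Ratios (÷ 0.2522): C 2.000, H 1.000
≈ 2:1 → C2H

C2H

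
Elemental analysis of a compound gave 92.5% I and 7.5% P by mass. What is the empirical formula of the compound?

Assume 100 g: 92.5 g I, 7.5 g P.
n(I) = 92.5/126.90 = 0.7289, n(P) = 7.5/30.97 = 0.2422
Ratios (÷ 0.2422): I 3.010, P 1.000
Ratio ≈ 3:1, so the empirical formula is I3P

I3P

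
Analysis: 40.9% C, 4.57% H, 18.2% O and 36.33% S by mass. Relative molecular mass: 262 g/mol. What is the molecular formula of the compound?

C9H12O3S3

Assume 100 g: 40.9 g C, 4.57 g H, 18.2 g O, 36.33 g S.
Moles — C: 40.9 / 12.01 = 3.405 mol; H: 4.57 / 1.008 = 4.534 mol; O: 18.2 / 16.00 = 1.137 mol; S: 36.33 / 32.07 = 1.133 mol
Smallest is S at 1.133 mol; normalising gives C 3.006, H 4.002, O 1.004, S 1.000
→ C3H4OS
Empirical-formula mass = 88.13 g/mol
n = 262 / 88.13 = 2.97 ≈ 3
Molecular formula = (C3H4OS)×3 = C9H12O3S3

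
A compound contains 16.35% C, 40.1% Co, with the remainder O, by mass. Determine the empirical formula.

Assume 100 g: 16.35 g C, 40.1 g Co, 43.55 g O.
C: 16.35 g ÷ 12.01 g/mol = 1.361 mol
Co: 40.1 g ÷ 58.93 g/mol = 0.6805 mol
O: 43.55 g ÷ 16.00 g/mol = 2.722 mol
Smallest is Co at 0.6805 mol; normalising gives C 2.001, Co 1.000, O 4.000
Ratio ≈ 2:1:4, so the empirical formula is C2CoO4

C2CoO4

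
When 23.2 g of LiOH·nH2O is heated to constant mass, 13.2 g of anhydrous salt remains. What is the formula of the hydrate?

Mass of water lost = 23.2 − 13.2 = 10 g → 10 / 18.02 = 0.5549 mol H2O
Molar mass of LiOH = 23.95 g/mol → mol LiOH = 13.2 / 23.95 = 0.5512
n = 0.5549 / 0.5512 = 1.01 ≈ 1 → LiOH·H2O

LiOH·H2O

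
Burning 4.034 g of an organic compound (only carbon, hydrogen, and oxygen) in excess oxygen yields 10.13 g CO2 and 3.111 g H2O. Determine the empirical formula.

mol C = 10.13 / 44.01 = 0.2302; mass C = 0.2302 × 12.01 = 2.764 g
mol H = 2 × (3.111 / 18.02) = 0.3453; mass H = 0.3453 × 1.008 = 0.3480 g
mass O = 4.034 − (3.112) = 0.9216 g → mol O = 0.05760
Smallest is O at 0.0576 mol; normalising gives C 3.996, H 5.995, O 1.000
≈ 4:6:1 → C4H6O

C4H6O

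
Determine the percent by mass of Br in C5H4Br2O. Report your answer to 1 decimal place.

Molar mass = 5(12.01) + 4(1.008) + 2(79.90) + 1(16.00) = 239.882 g/mol
Mass of Br per mole = 2 × 79.90 = 159.800 g
% Br = 159.800 / 239.882 × 100 = 66.6%

66.6%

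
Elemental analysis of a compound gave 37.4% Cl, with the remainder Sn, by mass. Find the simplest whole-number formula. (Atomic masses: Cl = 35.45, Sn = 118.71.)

Cl2Sn

Assume 100 g: 37.4 g Cl, 62.6 g Sn.
Cl: 37.4 g ÷ 35.45 g/mol = 1.055 mol
Sn: 62.6 g ÷ 118.71 g/mol = 0.5273 mol
Smallest is Sn at 0.5273 mol; normalising gives Cl 2.001, Sn 1.000
Ratio ≈ 2:1, so the empirical formula is Cl2Sn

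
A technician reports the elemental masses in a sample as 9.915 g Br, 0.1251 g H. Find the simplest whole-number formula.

Moles — Br: 9.915 / 79.90 = 0.1241 mol; H: 0.1251 / 1.008 = 0.1241 mol
Ratios (÷ 0.1241): Br 1.000, H 1.000
Ratio ≈ 1:1, so the empirical formula is BrH

BrH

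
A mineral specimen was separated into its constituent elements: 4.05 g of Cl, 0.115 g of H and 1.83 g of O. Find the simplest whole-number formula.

ClHO

n(Cl) = 4.05/35.45 = 0.1142, n(H) = 0.115/1.008 = 0.1141, n(O) = 1.83/16.00 = 0.1144
Smallest is H at 0.1141 mol; normalising gives Cl 1.001, H 1.000, O 1.003
Ratio ≈ 1:1:1, so the empirical formula is ClHO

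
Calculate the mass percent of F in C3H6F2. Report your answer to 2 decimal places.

Molar mass = 3(12.01) + 6(1.008) + 2(19.00) = 80.078 g/mol
Mass of F per mole = 2 × 19.00 = 38.000 g
% F = 38.000 / 80.078 × 100 = 47.45%

47.45%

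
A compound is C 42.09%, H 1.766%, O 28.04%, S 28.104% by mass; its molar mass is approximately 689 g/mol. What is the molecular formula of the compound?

C24H12O12S6

Assume 100 g: 42.09 g C, 1.766 g H, 28.04 g O, 28.104 g S.
Moles — C: 42.09 / 12.01 = 3.505 mol; H: 1.766 / 1.008 = 1.752 mol; O: 28.04 / 16.00 = 1.752 mol; S: 28.104 / 32.07 = 0.8763 mol
Ratios (÷ 0.8763): C 3.999, H 1.999, O 2.000, S 1.000
→ C4H2O2S
Empirical-formula mass = 114.13 g/mol
n = 689 / 114.13 = 6.04 ≈ 6
Molecular formula = (C4H2O2S)×6 = C24H12O12S6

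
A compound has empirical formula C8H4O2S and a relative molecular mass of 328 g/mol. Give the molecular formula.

Empirical-formula mass = 164.18 g/mol
n = 328 / 164.18 = 2.00 ≈ 2
Molecular formula = (C8H4O2S)2 = C16H8O4S2

C16H8O4S2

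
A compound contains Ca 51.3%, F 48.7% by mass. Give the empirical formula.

Assume 100 g: 51.3 g Ca, 48.7 g F.
Moles — Ca: 51.3 / 40.08 = 1.28 mol; F: 48.7 / 19.00 = 2.563 mol
Smallest is Ca at 1.28 mol; normalising gives Ca 1.000, F 2.003
Ratio ≈ 1:2, so the empirical formula is CaF2

CaF2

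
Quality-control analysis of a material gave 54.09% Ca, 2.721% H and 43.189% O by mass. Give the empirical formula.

Assume 100 g: 54.09 g Ca, 2.721 g H, 43.189 g O.
Moles — Ca: 54.09 / 40.08 = 1.35 mol; H: 2.721 / 1.008 = 2.699 mol; O: 43.189 / 16.00 = 2.699 mol
Divide by the smallest (1.35 mol Ca): Ca 1.000, H 2.000, O 2.000
≈ 1:2:2 → CaH2O2

CaH2O2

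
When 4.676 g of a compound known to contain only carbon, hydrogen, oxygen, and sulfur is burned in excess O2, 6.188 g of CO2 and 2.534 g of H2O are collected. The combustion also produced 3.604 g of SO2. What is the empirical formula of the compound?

C5H10O2S2

mol C = 6.188 / 44.01 = 0.1406; mass C = 0.1406 × 12.01 = 1.689 g
mol H = 2 × (2.534 / 18.02) = 0.2812; mass H = 0.2812 × 1.008 = 0.2835 g
mol S = 3.604 / 64.07 = 0.05625; mass S = 1.804 g
mass O = 4.676 − (3.776) = 0.8999 g → mol O = 0.05624
Smallest is O at 0.05624 mol; normalising gives C 2.500, H 5.001, O 1.000, S 1.000
×2: C 5.00, H 10.00, O 2.00, S 2.00 → C5H10O2S2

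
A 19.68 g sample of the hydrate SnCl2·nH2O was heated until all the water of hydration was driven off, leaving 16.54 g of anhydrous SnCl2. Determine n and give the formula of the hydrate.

Mass of water lost = 19.68 − 16.54 = 3.14 g → 3.14 / 18.02 = 0.1743 mol H2O
Molar mass of SnCl2 = 189.61 g/mol → mol SnCl2 = 16.54 / 189.61 = 0.08723
n = 0.1743 / 0.08723 = 2.00 ≈ 2 → SnCl2·2H2O

SnCl2·2H2O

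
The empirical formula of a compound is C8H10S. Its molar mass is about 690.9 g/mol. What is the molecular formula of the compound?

C40H50S5

Empirical-formula mass = 138.23 g/mol
n = 690.9 / 138.23 = 5.00 ≈ 5
Molecular formula = (C8H10S)5 = C40H50S5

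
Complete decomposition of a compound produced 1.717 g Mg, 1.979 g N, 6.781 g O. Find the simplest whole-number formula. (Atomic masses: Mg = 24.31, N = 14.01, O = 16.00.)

n(Mg) = 1.717/24.31 = 0.07063, n(N) = 1.979/14.01 = 0.1413, n(O) = 6.781/16.00 = 0.4238
Smallest is Mg at 0.07063 mol; normalising gives Mg 1.000, N 2.000, O 6.001
Ratio ≈ 1:2:6, so the empirical formula is MgN2O6

MgN2O6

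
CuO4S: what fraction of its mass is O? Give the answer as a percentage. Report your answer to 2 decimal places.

40.10%

Molar mass = 1(63.55) + 4(16.00) + 1(32.07) = 159.620 g/mol
Mass of O per mole = 4 × 16.00 = 64.000 g
% O = 64.000 / 159.620 × 100 = 40.10%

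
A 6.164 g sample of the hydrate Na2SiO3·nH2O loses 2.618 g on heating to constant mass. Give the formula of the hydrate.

Mass of anhydrous Na2SiO3 = 6.164 − 2.618 = 3.546 g
mol H2O = 2.618 / 18.02 = 0.1453
Molar mass of Na2SiO3 = 122.07 g/mol → mol Na2SiO3 = 3.546 / 122.07 = 0.02905
n = 0.1453 / 0.02905 = 5.00 ≈ 5 → Na2SiO3·5H2O

Na2SiO3·5H2O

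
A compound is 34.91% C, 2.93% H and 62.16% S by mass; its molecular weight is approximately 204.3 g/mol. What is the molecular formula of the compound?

Assume 100 g: 34.91 g C, 2.93 g H, 62.16 g S.
n(C) = 34.91/12.01 = 2.907, n(H) = 2.93/1.008 = 2.907, n(S) = 62.16/32.07 = 1.938
Divide by the smallest (1.938 mol S): C 1.500, H 1.500, S 1.000
Multiply by 2: C 3.00, H 3.00, S 2.00 → C3H3S2
Empirical-formula mass = 103.19 g/mol
n = 204.3 / 103.19 = 1.98 ≈ 2
Molecular formula = (C3H3S2)×2 = C6H6S4

C6H6S4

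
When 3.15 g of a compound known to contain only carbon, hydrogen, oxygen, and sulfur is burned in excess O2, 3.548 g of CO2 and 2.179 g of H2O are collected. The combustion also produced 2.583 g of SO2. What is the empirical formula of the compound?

C2H6OS

mol C = 3.548 / 44.01 = 0.08062; mass C = 0.08062 × 12.01 = 0.9682 g
mol H = 2 × (2.179 / 18.02) = 0.2418; mass H = 0.2418 × 1.008 = 0.2438 g
mol S = 2.583 / 64.07 = 0.04032; mass S = 1.293 g
mass O = 3.15 − (2.505) = 0.6451 g → mol O = 0.04032
Divide by the smallest (0.04032 mol S): C 2.000, H 5.999, O 1.000, S 1.000
Ratio ≈ 2:6:1:1, so the empirical formula is C2H6OS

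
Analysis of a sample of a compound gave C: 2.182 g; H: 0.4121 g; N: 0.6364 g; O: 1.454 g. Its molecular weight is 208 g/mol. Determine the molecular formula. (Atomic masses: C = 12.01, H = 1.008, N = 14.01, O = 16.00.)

C: 2.182 g ÷ 12.01 g/mol = 0.1817 mol
H: 0.4121 g ÷ 1.008 g/mol = 0.4088 mol
N: 0.6364 g ÷ 14.01 g/mol = 0.04542 mol
O: 1.454 g ÷ 16.00 g/mol = 0.09087 mol
Divide by the smallest (0.04542 mol N): C 4.000, H 9.000, N 1.000, O 2.001
Ratio ≈ 4:9:1:2, so the empirical formula is C4H9NO2
Empirical-formula mass = 103.12 g/mol
n = 208 / 103.12 = 2.02 ≈ 2
Molecular formula = (C4H9NO2)×2 = C8H18N2O4

C8H18N2O4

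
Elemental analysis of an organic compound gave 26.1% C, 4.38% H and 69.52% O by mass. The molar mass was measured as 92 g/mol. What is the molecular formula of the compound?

C2H4O4

Assume 100 g: 26.1 g C, 4.38 g H, 69.52 g O.
C: 26.1 g ÷ 12.01 g/mol = 2.173 mol
H: 4.38 g ÷ 1.008 g/mol = 4.345 mol
O: 69.52 g ÷ 16.00 g/mol = 4.345 mol
Ratios (÷ 2.173): C 1.000, H 1.999, O 1.999
→ CH2O2
Empirical-formula mass = 46.03 g/mol
n = 92 / 46.03 = 2.00 ≈ 2
Molecular formula = (CH2O2)×2 = C2H4O4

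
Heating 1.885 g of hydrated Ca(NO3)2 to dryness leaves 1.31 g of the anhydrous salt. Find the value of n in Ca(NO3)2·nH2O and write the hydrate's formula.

Ca(NO3)2·4H2O

Mass of water lost = 1.885 − 1.31 = 0.575 g → 0.575 / 18.02 = 0.03191 mol H2O
Molar mass of Ca(NO3)2 = 164.10 g/mol → mol Ca(NO3)2 = 1.31 / 164.10 = 0.007983
n = 0.03191 / 0.007983 = 4.00 ≈ 4 → Ca(NO3)2·4H2O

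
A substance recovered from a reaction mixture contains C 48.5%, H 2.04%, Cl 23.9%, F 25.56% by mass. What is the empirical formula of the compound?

Assume 100 g: 48.5 g C, 2.04 g H, 23.9 g Cl, 25.56 g F.
n(C) = 48.5/12.01 = 4.038, n(H) = 2.04/1.008 = 2.024, n(Cl) = 23.9/35.45 = 0.6742, n(F) = 25.56/19.00 = 1.345
Ratios (÷ 0.6742): C 5.990, H 3.002, Cl 1.000, F 1.995
→ C6H3ClF2

C6H3ClF2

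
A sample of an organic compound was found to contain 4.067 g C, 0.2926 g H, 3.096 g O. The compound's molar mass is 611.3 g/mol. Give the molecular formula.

C28H24O16

n(C) = 4.067/12.01 = 0.3386, n(H) = 0.2926/1.008 = 0.2903, n(O) = 3.096/16.00 = 0.1935
Smallest is O at 0.1935 mol; normalising gives C 1.750, H 1.500, O 1.000
Scaling by 4: C 7.00, H 6.00, O 4.00 → C7H6O4
Empirical-formula mass = 154.12 g/mol
n = 611.3 / 154.12 = 3.97 ≈ 4
Molecular formula = (C7H6O4)×4 = C28H24O16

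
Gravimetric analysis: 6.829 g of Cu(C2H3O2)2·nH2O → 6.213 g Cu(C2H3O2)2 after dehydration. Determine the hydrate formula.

Cu(C2H3O2)2·H2O

Mass of water lost = 6.829 − 6.213 = 0.616 g → 0.616 / 18.02 = 0.03418 mol H2O
Molar mass of Cu(C2H3O2)2 = 181.64 g/mol → mol Cu(C2H3O2)2 = 6.213 / 181.64 = 0.03421
n = 0.03418 / 0.03421 = 1.00 ≈ 1 → Cu(C2H3O2)2·H2O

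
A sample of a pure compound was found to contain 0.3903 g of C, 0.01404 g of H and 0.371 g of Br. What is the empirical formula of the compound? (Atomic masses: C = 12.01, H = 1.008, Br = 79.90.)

C: 0.3903 g ÷ 12.01 g/mol = 0.0325 mol
H: 0.01404 g ÷ 1.008 g/mol = 0.01393 mol
Br: 0.371 g ÷ 79.90 g/mol = 0.004643 mol
Divide by the smallest (0.004643 mol Br): C 6.999, H 3.000, Br 1.000
Ratio ≈ 7:3:1, so the empirical formula is C7H3Br

C7H3Br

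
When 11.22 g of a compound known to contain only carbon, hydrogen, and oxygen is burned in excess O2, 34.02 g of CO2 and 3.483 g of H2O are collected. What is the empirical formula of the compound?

C8H4O

mol C = 34.02 / 44.01 = 0.7730; mass C = 0.7730 × 12.01 = 9.284 g
mol H = 2 × (3.483 / 18.02) = 0.3866; mass H = 0.3866 × 1.008 = 0.3897 g
mass O = 11.22 − (9.673) = 1.547 g → mol O = 0.09666
Divide by the smallest (0.09666 mol O): C 7.997, H 3.999, O 1.000
≈ 8:4:1 → C8H4O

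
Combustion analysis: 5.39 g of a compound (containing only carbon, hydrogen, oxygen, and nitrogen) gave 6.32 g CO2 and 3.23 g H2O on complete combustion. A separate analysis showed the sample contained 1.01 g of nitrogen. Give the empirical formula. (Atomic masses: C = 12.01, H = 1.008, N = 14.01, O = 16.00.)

mol C = 6.32 / 44.01 = 0.1436; mass C = 0.1436 × 12.01 = 1.725 g
mol H = 2 × (3.23 / 18.02) = 0.3585; mass H = 0.3585 × 1.008 = 0.3614 g
mol N = 1.01 / 14.01 = 0.07209
mass O = 5.39 − (3.096) = 2.294 g → mol O = 0.1434
Smallest is N at 0.07209 mol; normalising gives C 1.992, H 4.973, N 1.000, O 1.989
≈ 2:5:1:2 → C2H5NO2

C2H5NO2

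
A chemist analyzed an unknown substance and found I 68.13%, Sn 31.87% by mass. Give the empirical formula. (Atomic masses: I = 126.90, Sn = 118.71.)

Assume 100 g: 68.13 g I, 31.87 g Sn.
n(I) = 68.13/126.90 = 0.5369, n(Sn) = 31.87/118.71 = 0.2685
Smallest is Sn at 0.2685 mol; normalising gives I 2.000, Sn 1.000
Ratio ≈ 2:1, so the empirical formula is I2Sn

I2Sn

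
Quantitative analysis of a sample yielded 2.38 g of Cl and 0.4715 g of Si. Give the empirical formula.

Cl: 2.38 g ÷ 35.45 g/mol = 0.06714 mol
Si: 0.4715 g ÷ 28.09 g/mol = 0.01679 mol
Smallest is Si at 0.01679 mol; normalising gives Cl 4.000, Si 1.000
≈ 4:1 → Cl4Si

Cl4Si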